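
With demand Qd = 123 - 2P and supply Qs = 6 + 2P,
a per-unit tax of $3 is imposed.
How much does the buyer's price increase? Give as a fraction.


With a per-unit tax, the buyer's price increase depends on relative slopes.
Supply slope: d = 2, Demand slope: b = 2
Buyer's price increase = d * tax / (b + d)
= 2 * 3 / (2 + 2)
= 6 / 4 = 3/2

3/2


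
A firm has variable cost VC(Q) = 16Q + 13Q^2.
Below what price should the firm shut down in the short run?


AVC(Q) = VC(Q)/Q = 16 + 13Q
AVC is increasing in Q, so minimum AVC is at Q -> 0+.
Min AVC = 16
The firm should shut down if P < 16.

16


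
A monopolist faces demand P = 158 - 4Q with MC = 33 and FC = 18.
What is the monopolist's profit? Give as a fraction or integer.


MR = MC: 158 - 8Q = 33
Q* = 125/8
P* = 158 - 4*125/8 = 191/2
Profit = (P* - MC)*Q* - FC
= (191/2 - 33)*125/8 - 18
= 125/2*125/8 - 18
= 15625/16 - 18 = 15337/16

15337/16


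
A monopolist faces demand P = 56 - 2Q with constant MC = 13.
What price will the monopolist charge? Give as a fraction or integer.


MR = 56 - 4Q
Set MR = MC: 56 - 4Q = 13
Q* = 43/4
Substitute into demand:
P* = 56 - 2*43/4 = 69/2

69/2


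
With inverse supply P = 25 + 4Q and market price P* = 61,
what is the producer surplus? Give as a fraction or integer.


Minimum supply price (at Q=0): P_min = 25
Quantity supplied at P* = 61:
Q* = (61 - 25)/4 = 9
PS = (1/2) * Q* * (P* - P_min)
PS = (1/2) * 9 * (61 - 25)
PS = (1/2) * 9 * 36 = 162

162


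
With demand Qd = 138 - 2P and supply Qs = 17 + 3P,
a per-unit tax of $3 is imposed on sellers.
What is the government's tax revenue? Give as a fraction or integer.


With tax on sellers, new supply: Qs' = 17 + 3(P - 3)
= 8 + 3P
New equilibrium quantity:
Q_new = 86
Tax revenue = tax * Q_new = 3 * 86 = 258

258


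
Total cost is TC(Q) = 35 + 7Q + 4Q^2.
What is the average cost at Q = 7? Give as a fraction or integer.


TC(7) = 35 + 7*7 + 4*7^2
TC(7) = 35 + 49 + 196 = 280
AC = TC/Q = 280/7 = 40

40


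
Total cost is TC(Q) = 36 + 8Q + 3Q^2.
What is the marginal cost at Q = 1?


MC = dTC/dQ = 8 + 2*3*Q
At Q = 1:
MC = 8 + 6*1
MC = 8 + 6 = 14

14


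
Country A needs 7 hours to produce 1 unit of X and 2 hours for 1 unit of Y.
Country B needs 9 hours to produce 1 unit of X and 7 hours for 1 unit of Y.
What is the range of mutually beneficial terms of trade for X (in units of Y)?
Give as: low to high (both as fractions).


Opportunity cost of X for Country A = hours_X / hours_Y = 7/2 = 7/2 units of Y
Opportunity cost of X for Country B = hours_X / hours_Y = 9/7 = 9/7 units of Y
Terms of trade must be between the two opportunity costs.
Range: 9/7 to 7/2

9/7 to 7/2


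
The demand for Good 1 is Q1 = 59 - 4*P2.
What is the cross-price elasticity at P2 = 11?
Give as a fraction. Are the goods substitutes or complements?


dQ1/dP2 = -4
At P2 = 11: Q1 = 59 - 4*11 = 15
Exy = (dQ1/dP2)(P2/Q1) = -4 * 11 / 15 = -44/15
Since Exy < 0, the goods are complements.

-44/15 (complements)


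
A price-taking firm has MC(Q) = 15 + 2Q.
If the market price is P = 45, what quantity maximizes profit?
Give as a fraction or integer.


In perfect competition, profit is maximized where P = MC.
45 = 15 + 2Q
30 = 2Q
Q* = 30/2 = 15

15


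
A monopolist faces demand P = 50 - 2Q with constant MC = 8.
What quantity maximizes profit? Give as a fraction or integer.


TR = P*Q = (50 - 2Q)Q = 50Q - 2Q^2
MR = dTR/dQ = 50 - 4Q
Set MR = MC:
50 - 4Q = 8
42 = 4Q
Q* = 42/4 = 21/2

21/2


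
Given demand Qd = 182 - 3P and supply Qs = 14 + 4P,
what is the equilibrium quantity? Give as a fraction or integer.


First find equilibrium price:
182 - 3P = 14 + 4P
P* = 168/7 = 24
Then substitute into demand:
Q* = 182 - 3 * 24 = 110

110


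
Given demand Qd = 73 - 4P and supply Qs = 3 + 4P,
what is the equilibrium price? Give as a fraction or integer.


At equilibrium, Qd = Qs.
73 - 4P = 3 + 4P
73 - 3 = 4P + 4P
70 = 8P
P* = 70/8 = 35/4

35/4


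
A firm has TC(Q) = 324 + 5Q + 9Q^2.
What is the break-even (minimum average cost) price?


AC(Q) = 324/Q + 5 + 9Q
To minimize: dAC/dQ = -324/Q^2 + 9 = 0
Q^2 = 324/9 = 36
Q* = 6
Min AC = 324/6 + 5 + 9*6
Min AC = 54 + 5 + 54 = 113

113


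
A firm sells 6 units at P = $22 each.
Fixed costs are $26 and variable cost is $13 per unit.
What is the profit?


Total Revenue = P * Q = 22 * 6 = $132
Total Cost = FC + VC*Q = 26 + 13*6 = $104
Profit = TR - TC = 132 - 104 = $28

$28


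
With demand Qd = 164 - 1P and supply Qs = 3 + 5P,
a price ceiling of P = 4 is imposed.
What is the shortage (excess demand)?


At P = 4:
Qd = 164 - 1*4 = 160
Qs = 3 + 5*4 = 23
Shortage = Qd - Qs = 160 - 23 = 137

137


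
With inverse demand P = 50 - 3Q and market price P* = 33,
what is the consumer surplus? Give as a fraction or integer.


Maximum willingness to pay (at Q=0): P_max = 50
Quantity demanded at P* = 33:
Q* = (50 - 33)/3 = 17/3
CS = (1/2) * Q* * (P_max - P*)
CS = (1/2) * 17/3 * (50 - 33)
CS = (1/2) * 17/3 * 17 = 289/6

289/6


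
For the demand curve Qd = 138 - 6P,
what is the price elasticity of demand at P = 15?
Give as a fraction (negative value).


dQ/dP = -6
At P = 15: Q = 138 - 6*15 = 48
E = (dQ/dP)(P/Q) = (-6)(15/48) = -15/8

-15/8


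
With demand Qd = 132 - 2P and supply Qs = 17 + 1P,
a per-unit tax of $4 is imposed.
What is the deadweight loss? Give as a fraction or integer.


Pre-tax equilibrium quantity: Q* = 166/3
Post-tax equilibrium quantity: Q_tax = 158/3
Reduction in quantity: Q* - Q_tax = 8/3
DWL = (1/2) * tax * (Q* - Q_tax)
DWL = (1/2) * 4 * 8/3 = 16/3

16/3


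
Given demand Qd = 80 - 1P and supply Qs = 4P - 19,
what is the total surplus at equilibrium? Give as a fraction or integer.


Find equilibrium: 80 - 1P = 4P - 19
80 + 19 = 5P
P* = 99/5 = 99/5
Q* = 4*99/5 - 19 = 301/5
Inverse demand: P = 80 - Q/1, so P_max = 80
Inverse supply: P = 19/4 + Q/4, so P_min = 19/4
CS = (1/2) * 301/5 * (80 - 99/5) = 90601/50
PS = (1/2) * 301/5 * (99/5 - 19/4) = 90601/200
TS = CS + PS = 90601/50 + 90601/200 = 90601/40

90601/40


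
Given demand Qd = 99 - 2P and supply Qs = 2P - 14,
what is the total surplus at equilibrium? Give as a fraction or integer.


Find equilibrium: 99 - 2P = 2P - 14
99 + 14 = 4P
P* = 113/4 = 113/4
Q* = 2*113/4 - 14 = 85/2
Inverse demand: P = 99/2 - Q/2, so P_max = 99/2
Inverse supply: P = 7 + Q/2, so P_min = 7
CS = (1/2) * 85/2 * (99/2 - 113/4) = 7225/16
PS = (1/2) * 85/2 * (113/4 - 7) = 7225/16
TS = CS + PS = 7225/16 + 7225/16 = 7225/8

7225/8


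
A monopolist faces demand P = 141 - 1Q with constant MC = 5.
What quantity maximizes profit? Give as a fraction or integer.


TR = P*Q = (141 - 1Q)Q = 141Q - 1Q^2
MR = dTR/dQ = 141 - 2Q
Set MR = MC:
141 - 2Q = 5
136 = 2Q
Q* = 136/2 = 68

68


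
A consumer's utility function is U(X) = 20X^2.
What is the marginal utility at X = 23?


MU = dU/dX = 20*2*X^(2-1)
MU = 40*X^1
At X = 23:
MU = 40 * 23^1
MU = 40 * 23 = 920

920


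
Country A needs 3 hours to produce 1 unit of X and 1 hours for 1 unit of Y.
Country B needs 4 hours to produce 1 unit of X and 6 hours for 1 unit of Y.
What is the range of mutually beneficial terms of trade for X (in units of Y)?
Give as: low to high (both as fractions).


Opportunity cost of X for Country A = hours_X / hours_Y = 3/1 = 3 units of Y
Opportunity cost of X for Country B = hours_X / hours_Y = 4/6 = 2/3 units of Y
Terms of trade must be between the two opportunity costs.
Range: 2/3 to 3

2/3 to 3


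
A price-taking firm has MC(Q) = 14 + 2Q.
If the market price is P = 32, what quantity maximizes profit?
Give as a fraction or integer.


In perfect competition, profit is maximized where P = MC.
32 = 14 + 2Q
18 = 2Q
Q* = 18/2 = 9

9


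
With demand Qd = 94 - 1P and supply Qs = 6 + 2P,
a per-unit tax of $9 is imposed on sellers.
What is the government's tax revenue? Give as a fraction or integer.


With tax on sellers, new supply: Qs' = 6 + 2(P - 9)
= 2P - 12
New equilibrium quantity:
Q_new = 176/3
Tax revenue = tax * Q_new = 9 * 176/3 = 528

528


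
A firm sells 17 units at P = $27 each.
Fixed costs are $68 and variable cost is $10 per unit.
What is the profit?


Total Revenue = P * Q = 27 * 17 = $459
Total Cost = FC + VC*Q = 68 + 10*17 = $238
Profit = TR - TC = 459 - 238 = $221

$221


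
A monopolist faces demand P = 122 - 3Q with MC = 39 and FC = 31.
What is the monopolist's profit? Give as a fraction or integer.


MR = MC: 122 - 6Q = 39
Q* = 83/6
P* = 122 - 3*83/6 = 161/2
Profit = (P* - MC)*Q* - FC
= (161/2 - 39)*83/6 - 31
= 83/2*83/6 - 31
= 6889/12 - 31 = 6517/12

6517/12


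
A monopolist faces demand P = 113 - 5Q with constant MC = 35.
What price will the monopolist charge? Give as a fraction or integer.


MR = 113 - 10Q
Set MR = MC: 113 - 10Q = 35
Q* = 39/5
Substitute into demand:
P* = 113 - 5*39/5 = 74

74


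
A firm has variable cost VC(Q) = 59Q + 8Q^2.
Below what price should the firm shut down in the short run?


AVC(Q) = VC(Q)/Q = 59 + 8Q
AVC is increasing in Q, so minimum AVC is at Q -> 0+.
Min AVC = 59
The firm should shut down if P < 59.

59


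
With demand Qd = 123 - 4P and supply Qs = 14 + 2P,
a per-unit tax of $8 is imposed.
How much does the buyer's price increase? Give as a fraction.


With a per-unit tax, the buyer's price increase depends on relative slopes.
Supply slope: d = 2, Demand slope: b = 4
Buyer's price increase = d * tax / (b + d)
= 2 * 8 / (4 + 2)
= 16 / 6 = 8/3

8/3


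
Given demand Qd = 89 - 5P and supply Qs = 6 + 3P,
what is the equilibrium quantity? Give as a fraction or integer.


First find equilibrium price:
89 - 5P = 6 + 3P
P* = 83/8 = 83/8
Then substitute into demand:
Q* = 89 - 5 * 83/8 = 297/8

297/8


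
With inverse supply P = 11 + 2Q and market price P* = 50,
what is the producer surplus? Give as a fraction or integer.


Minimum supply price (at Q=0): P_min = 11
Quantity supplied at P* = 50:
Q* = (50 - 11)/2 = 39/2
PS = (1/2) * Q* * (P* - P_min)
PS = (1/2) * 39/2 * (50 - 11)
PS = (1/2) * 39/2 * 39 = 1521/4

1521/4


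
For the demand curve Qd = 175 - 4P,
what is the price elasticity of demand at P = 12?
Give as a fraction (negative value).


dQ/dP = -4
At P = 12: Q = 175 - 4*12 = 127
E = (dQ/dP)(P/Q) = (-4)(12/127) = -48/127

-48/127


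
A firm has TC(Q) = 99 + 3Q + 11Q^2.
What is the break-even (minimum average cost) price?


AC(Q) = 99/Q + 3 + 11Q
To minimize: dAC/dQ = -99/Q^2 + 11 = 0
Q^2 = 99/11 = 9
Q* = 3
Min AC = 99/3 + 3 + 11*3
Min AC = 33 + 3 + 33 = 69

69


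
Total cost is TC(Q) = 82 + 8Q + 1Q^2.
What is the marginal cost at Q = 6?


MC = dTC/dQ = 8 + 2*1*Q
At Q = 6:
MC = 8 + 2*6
MC = 8 + 12 = 20

20


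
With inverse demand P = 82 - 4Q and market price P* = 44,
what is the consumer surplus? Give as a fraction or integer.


Maximum willingness to pay (at Q=0): P_max = 82
Quantity demanded at P* = 44:
Q* = (82 - 44)/4 = 19/2
CS = (1/2) * Q* * (P_max - P*)
CS = (1/2) * 19/2 * (82 - 44)
CS = (1/2) * 19/2 * 38 = 361/2

361/2


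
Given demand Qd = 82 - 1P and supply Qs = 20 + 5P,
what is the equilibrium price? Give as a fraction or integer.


At equilibrium, Qd = Qs.
82 - 1P = 20 + 5P
82 - 20 = 1P + 5P
62 = 6P
P* = 62/6 = 31/3

31/3


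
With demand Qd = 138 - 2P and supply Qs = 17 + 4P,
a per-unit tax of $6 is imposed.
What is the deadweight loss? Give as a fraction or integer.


Pre-tax equilibrium quantity: Q* = 293/3
Post-tax equilibrium quantity: Q_tax = 269/3
Reduction in quantity: Q* - Q_tax = 8
DWL = (1/2) * tax * (Q* - Q_tax)
DWL = (1/2) * 6 * 8 = 24

24


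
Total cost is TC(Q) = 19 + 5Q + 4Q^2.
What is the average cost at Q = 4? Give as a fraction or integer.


TC(4) = 19 + 5*4 + 4*4^2
TC(4) = 19 + 20 + 64 = 103
AC = TC/Q = 103/4 = 103/4

103/4


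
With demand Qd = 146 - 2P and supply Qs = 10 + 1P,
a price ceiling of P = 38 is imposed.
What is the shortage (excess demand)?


At P = 38:
Qd = 146 - 2*38 = 70
Qs = 10 + 1*38 = 48
Shortage = Qd - Qs = 70 - 48 = 22

22


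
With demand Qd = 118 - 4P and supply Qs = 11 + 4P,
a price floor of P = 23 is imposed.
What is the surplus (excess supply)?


At P = 23:
Qd = 118 - 4*23 = 26
Qs = 11 + 4*23 = 103
Surplus = Qs - Qd = 103 - 26 = 77

77


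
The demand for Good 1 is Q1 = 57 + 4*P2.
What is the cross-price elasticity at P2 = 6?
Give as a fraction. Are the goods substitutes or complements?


dQ1/dP2 = 4
At P2 = 6: Q1 = 57 + 4*6 = 81
Exy = (dQ1/dP2)(P2/Q1) = 4 * 6 / 81 = 8/27
Since Exy > 0, the goods are substitutes.

8/27 (substitutes)


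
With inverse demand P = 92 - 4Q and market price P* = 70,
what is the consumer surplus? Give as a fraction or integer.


Maximum willingness to pay (at Q=0): P_max = 92
Quantity demanded at P* = 70:
Q* = (92 - 70)/4 = 11/2
CS = (1/2) * Q* * (P_max - P*)
CS = (1/2) * 11/2 * (92 - 70)
CS = (1/2) * 11/2 * 22 = 121/2

121/2


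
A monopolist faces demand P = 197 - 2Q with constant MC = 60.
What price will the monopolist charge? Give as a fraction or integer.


MR = 197 - 4Q
Set MR = MC: 197 - 4Q = 60
Q* = 137/4
Substitute into demand:
P* = 197 - 2*137/4 = 257/2

257/2


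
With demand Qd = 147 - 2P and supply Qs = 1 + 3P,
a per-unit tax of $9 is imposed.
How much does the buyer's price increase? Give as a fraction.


With a per-unit tax, the buyer's price increase depends on relative slopes.
Supply slope: d = 3, Demand slope: b = 2
Buyer's price increase = d * tax / (b + d)
= 3 * 9 / (2 + 3)
= 27 / 5 = 27/5

27/5


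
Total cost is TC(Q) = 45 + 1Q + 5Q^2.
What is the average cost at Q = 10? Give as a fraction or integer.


TC(10) = 45 + 1*10 + 5*10^2
TC(10) = 45 + 10 + 500 = 555
AC = TC/Q = 555/10 = 111/2

111/2


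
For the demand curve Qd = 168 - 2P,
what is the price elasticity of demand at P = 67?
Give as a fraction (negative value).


dQ/dP = -2
At P = 67: Q = 168 - 2*67 = 34
E = (dQ/dP)(P/Q) = (-2)(67/34) = -67/17

-67/17


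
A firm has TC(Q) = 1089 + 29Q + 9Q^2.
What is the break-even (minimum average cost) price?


AC(Q) = 1089/Q + 29 + 9Q
To minimize: dAC/dQ = -1089/Q^2 + 9 = 0
Q^2 = 1089/9 = 121
Q* = 11
Min AC = 1089/11 + 29 + 9*11
Min AC = 99 + 29 + 99 = 227

227


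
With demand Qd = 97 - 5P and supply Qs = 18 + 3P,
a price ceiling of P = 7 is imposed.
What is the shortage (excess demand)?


At P = 7:
Qd = 97 - 5*7 = 62
Qs = 18 + 3*7 = 39
Shortage = Qd - Qs = 62 - 39 = 23

23


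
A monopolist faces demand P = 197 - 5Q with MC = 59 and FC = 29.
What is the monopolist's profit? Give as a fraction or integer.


MR = MC: 197 - 10Q = 59
Q* = 69/5
P* = 197 - 5*69/5 = 128
Profit = (P* - MC)*Q* - FC
= (128 - 59)*69/5 - 29
= 69*69/5 - 29
= 4761/5 - 29 = 4616/5

4616/5


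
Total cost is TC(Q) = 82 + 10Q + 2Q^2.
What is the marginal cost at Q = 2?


MC = dTC/dQ = 10 + 2*2*Q
At Q = 2:
MC = 10 + 4*2
MC = 10 + 8 = 18

18


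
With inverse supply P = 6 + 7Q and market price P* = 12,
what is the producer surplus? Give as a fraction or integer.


Minimum supply price (at Q=0): P_min = 6
Quantity supplied at P* = 12:
Q* = (12 - 6)/7 = 6/7
PS = (1/2) * Q* * (P* - P_min)
PS = (1/2) * 6/7 * (12 - 6)
PS = (1/2) * 6/7 * 6 = 18/7

18/7


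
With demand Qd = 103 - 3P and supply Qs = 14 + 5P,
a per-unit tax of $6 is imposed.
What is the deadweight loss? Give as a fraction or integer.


Pre-tax equilibrium quantity: Q* = 557/8
Post-tax equilibrium quantity: Q_tax = 467/8
Reduction in quantity: Q* - Q_tax = 45/4
DWL = (1/2) * tax * (Q* - Q_tax)
DWL = (1/2) * 6 * 45/4 = 135/4

135/4


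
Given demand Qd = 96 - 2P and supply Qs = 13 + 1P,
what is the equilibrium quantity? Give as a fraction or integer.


First find equilibrium price:
96 - 2P = 13 + 1P
P* = 83/3 = 83/3
Then substitute into demand:
Q* = 96 - 2 * 83/3 = 122/3

122/3


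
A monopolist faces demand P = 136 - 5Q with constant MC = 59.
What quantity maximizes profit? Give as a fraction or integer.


TR = P*Q = (136 - 5Q)Q = 136Q - 5Q^2
MR = dTR/dQ = 136 - 10Q
Set MR = MC:
136 - 10Q = 59
77 = 10Q
Q* = 77/10 = 77/10

77/10


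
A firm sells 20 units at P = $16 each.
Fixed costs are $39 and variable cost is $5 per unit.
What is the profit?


Total Revenue = P * Q = 16 * 20 = $320
Total Cost = FC + VC*Q = 39 + 5*20 = $139
Profit = TR - TC = 320 - 139 = $181

$181


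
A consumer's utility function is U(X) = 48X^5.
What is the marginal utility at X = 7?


MU = dU/dX = 48*5*X^(5-1)
MU = 240*X^4
At X = 7:
MU = 240 * 7^4
MU = 240 * 2401 = 576240

576240


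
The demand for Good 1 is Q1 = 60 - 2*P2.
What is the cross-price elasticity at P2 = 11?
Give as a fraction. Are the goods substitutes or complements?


dQ1/dP2 = -2
At P2 = 11: Q1 = 60 - 2*11 = 38
Exy = (dQ1/dP2)(P2/Q1) = -2 * 11 / 38 = -11/19
Since Exy < 0, the goods are complements.

-11/19 (complements)


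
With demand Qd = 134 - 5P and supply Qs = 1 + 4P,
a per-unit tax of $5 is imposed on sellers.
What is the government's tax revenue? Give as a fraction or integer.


With tax on sellers, new supply: Qs' = 1 + 4(P - 5)
= 4P - 19
New equilibrium quantity:
Q_new = 49
Tax revenue = tax * Q_new = 5 * 49 = 245

245


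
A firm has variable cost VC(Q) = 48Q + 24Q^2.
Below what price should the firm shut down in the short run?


AVC(Q) = VC(Q)/Q = 48 + 24Q
AVC is increasing in Q, so minimum AVC is at Q -> 0+.
Min AVC = 48
The firm should shut down if P < 48.

48


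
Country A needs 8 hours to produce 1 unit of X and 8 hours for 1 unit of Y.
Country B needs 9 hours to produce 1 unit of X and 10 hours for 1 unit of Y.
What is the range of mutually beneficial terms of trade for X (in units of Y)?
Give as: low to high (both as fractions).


Opportunity cost of X for Country A = hours_X / hours_Y = 8/8 = 1 units of Y
Opportunity cost of X for Country B = hours_X / hours_Y = 9/10 = 9/10 units of Y
Terms of trade must be between the two opportunity costs.
Range: 9/10 to 1

9/10 to 1


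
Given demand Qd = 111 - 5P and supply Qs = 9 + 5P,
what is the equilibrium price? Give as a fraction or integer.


At equilibrium, Qd = Qs.
111 - 5P = 9 + 5P
111 - 9 = 5P + 5P
102 = 10P
P* = 102/10 = 51/5

51/5


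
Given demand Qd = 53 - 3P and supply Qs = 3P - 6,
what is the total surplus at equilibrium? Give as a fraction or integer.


Find equilibrium: 53 - 3P = 3P - 6
53 + 6 = 6P
P* = 59/6 = 59/6
Q* = 3*59/6 - 6 = 47/2
Inverse demand: P = 53/3 - Q/3, so P_max = 53/3
Inverse supply: P = 2 + Q/3, so P_min = 2
CS = (1/2) * 47/2 * (53/3 - 59/6) = 2209/24
PS = (1/2) * 47/2 * (59/6 - 2) = 2209/24
TS = CS + PS = 2209/24 + 2209/24 = 2209/12

2209/12


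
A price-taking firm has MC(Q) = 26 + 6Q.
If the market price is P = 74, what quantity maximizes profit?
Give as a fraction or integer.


In perfect competition, profit is maximized where P = MC.
74 = 26 + 6Q
48 = 6Q
Q* = 48/6 = 8

8


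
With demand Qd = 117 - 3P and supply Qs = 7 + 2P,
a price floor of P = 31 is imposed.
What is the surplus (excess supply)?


At P = 31:
Qd = 117 - 3*31 = 24
Qs = 7 + 2*31 = 69
Surplus = Qs - Qd = 69 - 24 = 45

45


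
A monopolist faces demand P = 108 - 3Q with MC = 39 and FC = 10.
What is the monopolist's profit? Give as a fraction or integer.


MR = MC: 108 - 6Q = 39
Q* = 23/2
P* = 108 - 3*23/2 = 147/2
Profit = (P* - MC)*Q* - FC
= (147/2 - 39)*23/2 - 10
= 69/2*23/2 - 10
= 1587/4 - 10 = 1547/4

1547/4


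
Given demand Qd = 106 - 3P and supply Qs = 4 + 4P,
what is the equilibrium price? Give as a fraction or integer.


At equilibrium, Qd = Qs.
106 - 3P = 4 + 4P
106 - 4 = 3P + 4P
102 = 7P
P* = 102/7 = 102/7

102/7


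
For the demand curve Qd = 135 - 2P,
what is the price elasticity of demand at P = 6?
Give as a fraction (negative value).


dQ/dP = -2
At P = 6: Q = 135 - 2*6 = 123
E = (dQ/dP)(P/Q) = (-2)(6/123) = -4/41

-4/41


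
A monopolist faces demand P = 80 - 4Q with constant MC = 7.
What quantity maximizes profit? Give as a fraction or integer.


TR = P*Q = (80 - 4Q)Q = 80Q - 4Q^2
MR = dTR/dQ = 80 - 8Q
Set MR = MC:
80 - 8Q = 7
73 = 8Q
Q* = 73/8 = 73/8

73/8


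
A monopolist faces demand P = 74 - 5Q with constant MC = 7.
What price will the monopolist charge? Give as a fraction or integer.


MR = 74 - 10Q
Set MR = MC: 74 - 10Q = 7
Q* = 67/10
Substitute into demand:
P* = 74 - 5*67/10 = 81/2

81/2


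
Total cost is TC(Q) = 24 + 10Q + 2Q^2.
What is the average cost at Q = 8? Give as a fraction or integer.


TC(8) = 24 + 10*8 + 2*8^2
TC(8) = 24 + 80 + 128 = 232
AC = TC/Q = 232/8 = 29

29


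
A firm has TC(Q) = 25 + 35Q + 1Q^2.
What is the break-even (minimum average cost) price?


AC(Q) = 25/Q + 35 + 1Q
To minimize: dAC/dQ = -25/Q^2 + 1 = 0
Q^2 = 25/1 = 25
Q* = 5
Min AC = 25/5 + 35 + 1*5
Min AC = 5 + 35 + 5 = 45

45


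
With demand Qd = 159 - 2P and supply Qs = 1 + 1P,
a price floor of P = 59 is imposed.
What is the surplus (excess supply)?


At P = 59:
Qd = 159 - 2*59 = 41
Qs = 1 + 1*59 = 60
Surplus = Qs - Qd = 60 - 41 = 19

19


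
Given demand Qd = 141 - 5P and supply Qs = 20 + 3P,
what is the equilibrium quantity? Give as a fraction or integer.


First find equilibrium price:
141 - 5P = 20 + 3P
P* = 121/8 = 121/8
Then substitute into demand:
Q* = 141 - 5 * 121/8 = 523/8

523/8


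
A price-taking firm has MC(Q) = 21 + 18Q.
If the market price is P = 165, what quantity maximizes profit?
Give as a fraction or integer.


In perfect competition, profit is maximized where P = MC.
165 = 21 + 18Q
144 = 18Q
Q* = 144/18 = 8

8


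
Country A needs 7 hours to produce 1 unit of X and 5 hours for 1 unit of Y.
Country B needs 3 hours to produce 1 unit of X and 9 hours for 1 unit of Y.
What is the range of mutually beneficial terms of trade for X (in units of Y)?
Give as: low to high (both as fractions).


Opportunity cost of X for Country A = hours_X / hours_Y = 7/5 = 7/5 units of Y
Opportunity cost of X for Country B = hours_X / hours_Y = 3/9 = 1/3 units of Y
Terms of trade must be between the two opportunity costs.
Range: 1/3 to 7/5

1/3 to 7/5


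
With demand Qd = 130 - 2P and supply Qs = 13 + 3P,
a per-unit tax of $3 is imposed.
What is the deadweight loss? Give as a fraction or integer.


Pre-tax equilibrium quantity: Q* = 416/5
Post-tax equilibrium quantity: Q_tax = 398/5
Reduction in quantity: Q* - Q_tax = 18/5
DWL = (1/2) * tax * (Q* - Q_tax)
DWL = (1/2) * 3 * 18/5 = 27/5

27/5


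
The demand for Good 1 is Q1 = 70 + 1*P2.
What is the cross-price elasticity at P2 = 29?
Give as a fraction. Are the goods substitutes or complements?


dQ1/dP2 = 1
At P2 = 29: Q1 = 70 + 1*29 = 99
Exy = (dQ1/dP2)(P2/Q1) = 1 * 29 / 99 = 29/99
Since Exy > 0, the goods are substitutes.

29/99 (substitutes)


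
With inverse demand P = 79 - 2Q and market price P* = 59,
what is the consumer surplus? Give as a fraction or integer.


Maximum willingness to pay (at Q=0): P_max = 79
Quantity demanded at P* = 59:
Q* = (79 - 59)/2 = 10
CS = (1/2) * Q* * (P_max - P*)
CS = (1/2) * 10 * (79 - 59)
CS = (1/2) * 10 * 20 = 100

100


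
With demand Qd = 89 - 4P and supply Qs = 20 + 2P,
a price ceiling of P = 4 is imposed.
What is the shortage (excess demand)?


At P = 4:
Qd = 89 - 4*4 = 73
Qs = 20 + 2*4 = 28
Shortage = Qd - Qs = 73 - 28 = 45

45


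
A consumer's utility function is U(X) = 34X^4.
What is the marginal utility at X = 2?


MU = dU/dX = 34*4*X^(4-1)
MU = 136*X^3
At X = 2:
MU = 136 * 2^3
MU = 136 * 8 = 1088

1088


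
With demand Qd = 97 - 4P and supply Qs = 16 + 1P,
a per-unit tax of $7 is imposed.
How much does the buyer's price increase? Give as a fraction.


With a per-unit tax, the buyer's price increase depends on relative slopes.
Supply slope: d = 1, Demand slope: b = 4
Buyer's price increase = d * tax / (b + d)
= 1 * 7 / (4 + 1)
= 7 / 5 = 7/5

7/5


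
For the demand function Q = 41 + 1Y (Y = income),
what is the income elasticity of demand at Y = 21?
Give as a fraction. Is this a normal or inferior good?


dQ/dY = 1
At Y = 21: Q = 41 + 1*21 = 62
Ey = (dQ/dY)(Y/Q) = 1 * 21 / 62 = 21/62
Since Ey > 0, this is a normal good.

21/62 (normal good)


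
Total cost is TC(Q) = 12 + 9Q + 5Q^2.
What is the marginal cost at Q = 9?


MC = dTC/dQ = 9 + 2*5*Q
At Q = 9:
MC = 9 + 10*9
MC = 9 + 90 = 99

99


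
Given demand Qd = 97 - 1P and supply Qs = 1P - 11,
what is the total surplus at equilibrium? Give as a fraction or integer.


Find equilibrium: 97 - 1P = 1P - 11
97 + 11 = 2P
P* = 108/2 = 54
Q* = 1*54 - 11 = 43
Inverse demand: P = 97 - Q/1, so P_max = 97
Inverse supply: P = 11 + Q/1, so P_min = 11
CS = (1/2) * 43 * (97 - 54) = 1849/2
PS = (1/2) * 43 * (54 - 11) = 1849/2
TS = CS + PS = 1849/2 + 1849/2 = 1849

1849


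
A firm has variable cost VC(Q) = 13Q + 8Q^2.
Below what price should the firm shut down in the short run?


AVC(Q) = VC(Q)/Q = 13 + 8Q
AVC is increasing in Q, so minimum AVC is at Q -> 0+.
Min AVC = 13
The firm should shut down if P < 13.

13


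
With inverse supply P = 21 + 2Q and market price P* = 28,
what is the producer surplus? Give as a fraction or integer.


Minimum supply price (at Q=0): P_min = 21
Quantity supplied at P* = 28:
Q* = (28 - 21)/2 = 7/2
PS = (1/2) * Q* * (P* - P_min)
PS = (1/2) * 7/2 * (28 - 21)
PS = (1/2) * 7/2 * 7 = 49/4

49/4


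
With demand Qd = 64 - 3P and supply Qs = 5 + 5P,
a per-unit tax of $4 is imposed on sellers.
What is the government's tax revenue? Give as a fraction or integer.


With tax on sellers, new supply: Qs' = 5 + 5(P - 4)
= 5P - 15
New equilibrium quantity:
Q_new = 275/8
Tax revenue = tax * Q_new = 4 * 275/8 = 275/2

275/2


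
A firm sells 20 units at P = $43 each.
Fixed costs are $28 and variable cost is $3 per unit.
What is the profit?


Total Revenue = P * Q = 43 * 20 = $860
Total Cost = FC + VC*Q = 28 + 3*20 = $88
Profit = TR - TC = 860 - 88 = $772

$772


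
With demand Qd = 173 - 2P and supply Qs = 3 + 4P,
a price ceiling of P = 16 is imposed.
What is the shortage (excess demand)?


At P = 16:
Qd = 173 - 2*16 = 141
Qs = 3 + 4*16 = 67
Shortage = Qd - Qs = 141 - 67 = 74

74


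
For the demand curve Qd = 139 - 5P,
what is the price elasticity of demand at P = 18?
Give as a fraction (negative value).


dQ/dP = -5
At P = 18: Q = 139 - 5*18 = 49
E = (dQ/dP)(P/Q) = (-5)(18/49) = -90/49

-90/49


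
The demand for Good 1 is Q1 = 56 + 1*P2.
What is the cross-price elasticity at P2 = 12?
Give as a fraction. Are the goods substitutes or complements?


dQ1/dP2 = 1
At P2 = 12: Q1 = 56 + 1*12 = 68
Exy = (dQ1/dP2)(P2/Q1) = 1 * 12 / 68 = 3/17
Since Exy > 0, the goods are substitutes.

3/17 (substitutes)


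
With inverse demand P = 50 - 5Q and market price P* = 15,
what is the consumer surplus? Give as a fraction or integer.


Maximum willingness to pay (at Q=0): P_max = 50
Quantity demanded at P* = 15:
Q* = (50 - 15)/5 = 7
CS = (1/2) * Q* * (P_max - P*)
CS = (1/2) * 7 * (50 - 15)
CS = (1/2) * 7 * 35 = 245/2

245/2


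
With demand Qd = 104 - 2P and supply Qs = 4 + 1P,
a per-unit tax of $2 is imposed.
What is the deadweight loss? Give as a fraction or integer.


Pre-tax equilibrium quantity: Q* = 112/3
Post-tax equilibrium quantity: Q_tax = 36
Reduction in quantity: Q* - Q_tax = 4/3
DWL = (1/2) * tax * (Q* - Q_tax)
DWL = (1/2) * 2 * 4/3 = 4/3

4/3


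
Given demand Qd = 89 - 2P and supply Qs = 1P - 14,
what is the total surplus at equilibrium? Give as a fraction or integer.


Find equilibrium: 89 - 2P = 1P - 14
89 + 14 = 3P
P* = 103/3 = 103/3
Q* = 1*103/3 - 14 = 61/3
Inverse demand: P = 89/2 - Q/2, so P_max = 89/2
Inverse supply: P = 14 + Q/1, so P_min = 14
CS = (1/2) * 61/3 * (89/2 - 103/3) = 3721/36
PS = (1/2) * 61/3 * (103/3 - 14) = 3721/18
TS = CS + PS = 3721/36 + 3721/18 = 3721/12

3721/12


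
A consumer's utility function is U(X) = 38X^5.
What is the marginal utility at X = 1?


MU = dU/dX = 38*5*X^(5-1)
MU = 190*X^4
At X = 1:
MU = 190 * 1^4
MU = 190 * 1 = 190

190


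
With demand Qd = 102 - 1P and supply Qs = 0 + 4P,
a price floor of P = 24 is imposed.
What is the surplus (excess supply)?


At P = 24:
Qd = 102 - 1*24 = 78
Qs = 0 + 4*24 = 96
Surplus = Qs - Qd = 96 - 78 = 18

18


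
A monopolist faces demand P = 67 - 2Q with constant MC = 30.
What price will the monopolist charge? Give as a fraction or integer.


MR = 67 - 4Q
Set MR = MC: 67 - 4Q = 30
Q* = 37/4
Substitute into demand:
P* = 67 - 2*37/4 = 97/2

97/2


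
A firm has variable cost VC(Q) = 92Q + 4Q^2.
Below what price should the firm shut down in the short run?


AVC(Q) = VC(Q)/Q = 92 + 4Q
AVC is increasing in Q, so minimum AVC is at Q -> 0+.
Min AVC = 92
The firm should shut down if P < 92.

92


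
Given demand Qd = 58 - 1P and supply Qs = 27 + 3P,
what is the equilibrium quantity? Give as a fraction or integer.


First find equilibrium price:
58 - 1P = 27 + 3P
P* = 31/4 = 31/4
Then substitute into demand:
Q* = 58 - 1 * 31/4 = 201/4

201/4


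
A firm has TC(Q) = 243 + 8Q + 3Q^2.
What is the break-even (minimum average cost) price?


AC(Q) = 243/Q + 8 + 3Q
To minimize: dAC/dQ = -243/Q^2 + 3 = 0
Q^2 = 243/3 = 81
Q* = 9
Min AC = 243/9 + 8 + 3*9
Min AC = 27 + 8 + 27 = 62

62


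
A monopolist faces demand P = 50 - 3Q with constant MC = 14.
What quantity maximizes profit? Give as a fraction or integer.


TR = P*Q = (50 - 3Q)Q = 50Q - 3Q^2
MR = dTR/dQ = 50 - 6Q
Set MR = MC:
50 - 6Q = 14
36 = 6Q
Q* = 36/6 = 6

6


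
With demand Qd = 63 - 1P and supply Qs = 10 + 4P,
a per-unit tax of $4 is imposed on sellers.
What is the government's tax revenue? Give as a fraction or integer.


With tax on sellers, new supply: Qs' = 10 + 4(P - 4)
= 4P - 6
New equilibrium quantity:
Q_new = 246/5
Tax revenue = tax * Q_new = 4 * 246/5 = 984/5

984/5


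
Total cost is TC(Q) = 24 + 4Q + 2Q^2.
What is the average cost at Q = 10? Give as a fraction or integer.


TC(10) = 24 + 4*10 + 2*10^2
TC(10) = 24 + 40 + 200 = 264
AC = TC/Q = 264/10 = 132/5

132/5


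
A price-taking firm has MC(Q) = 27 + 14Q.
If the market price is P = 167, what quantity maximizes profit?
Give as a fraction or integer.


In perfect competition, profit is maximized where P = MC.
167 = 27 + 14Q
140 = 14Q
Q* = 140/14 = 10

10


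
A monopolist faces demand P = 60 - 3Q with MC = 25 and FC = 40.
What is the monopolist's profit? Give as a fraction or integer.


MR = MC: 60 - 6Q = 25
Q* = 35/6
P* = 60 - 3*35/6 = 85/2
Profit = (P* - MC)*Q* - FC
= (85/2 - 25)*35/6 - 40
= 35/2*35/6 - 40
= 1225/12 - 40 = 745/12

745/12


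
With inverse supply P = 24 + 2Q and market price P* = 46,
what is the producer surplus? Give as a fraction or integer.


Minimum supply price (at Q=0): P_min = 24
Quantity supplied at P* = 46:
Q* = (46 - 24)/2 = 11
PS = (1/2) * Q* * (P* - P_min)
PS = (1/2) * 11 * (46 - 24)
PS = (1/2) * 11 * 22 = 121

121


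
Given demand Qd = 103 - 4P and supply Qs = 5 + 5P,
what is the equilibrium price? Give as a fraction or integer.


At equilibrium, Qd = Qs.
103 - 4P = 5 + 5P
103 - 5 = 4P + 5P
98 = 9P
P* = 98/9 = 98/9

98/9


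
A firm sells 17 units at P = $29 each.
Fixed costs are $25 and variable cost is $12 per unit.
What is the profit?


Total Revenue = P * Q = 29 * 17 = $493
Total Cost = FC + VC*Q = 25 + 12*17 = $229
Profit = TR - TC = 493 - 229 = $264

$264


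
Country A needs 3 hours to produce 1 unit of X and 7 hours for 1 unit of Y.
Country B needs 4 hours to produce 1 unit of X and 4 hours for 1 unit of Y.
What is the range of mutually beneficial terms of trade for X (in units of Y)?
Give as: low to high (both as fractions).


Opportunity cost of X for Country A = hours_X / hours_Y = 3/7 = 3/7 units of Y
Opportunity cost of X for Country B = hours_X / hours_Y = 4/4 = 1 units of Y
Terms of trade must be between the two opportunity costs.
Range: 3/7 to 1

3/7 to 1


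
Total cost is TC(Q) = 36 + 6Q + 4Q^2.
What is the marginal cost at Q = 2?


MC = dTC/dQ = 6 + 2*4*Q
At Q = 2:
MC = 6 + 8*2
MC = 6 + 16 = 22

22


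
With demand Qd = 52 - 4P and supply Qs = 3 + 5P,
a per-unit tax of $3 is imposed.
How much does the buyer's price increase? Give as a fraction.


With a per-unit tax, the buyer's price increase depends on relative slopes.
Supply slope: d = 5, Demand slope: b = 4
Buyer's price increase = d * tax / (b + d)
= 5 * 3 / (4 + 5)
= 15 / 9 = 5/3

5/3


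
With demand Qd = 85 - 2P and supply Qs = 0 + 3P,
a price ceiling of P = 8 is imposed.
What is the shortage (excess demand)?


At P = 8:
Qd = 85 - 2*8 = 69
Qs = 0 + 3*8 = 24
Shortage = Qd - Qs = 69 - 24 = 45

45


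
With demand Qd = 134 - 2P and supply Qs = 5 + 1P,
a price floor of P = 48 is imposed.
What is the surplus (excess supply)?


At P = 48:
Qd = 134 - 2*48 = 38
Qs = 5 + 1*48 = 53
Surplus = Qs - Qd = 53 - 38 = 15

15


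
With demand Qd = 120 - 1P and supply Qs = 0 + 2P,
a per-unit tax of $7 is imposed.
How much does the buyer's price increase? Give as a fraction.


With a per-unit tax, the buyer's price increase depends on relative slopes.
Supply slope: d = 2, Demand slope: b = 1
Buyer's price increase = d * tax / (b + d)
= 2 * 7 / (1 + 2)
= 14 / 3 = 14/3

14/3


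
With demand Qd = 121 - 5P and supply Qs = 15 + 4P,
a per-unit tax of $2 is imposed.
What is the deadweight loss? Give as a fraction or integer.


Pre-tax equilibrium quantity: Q* = 559/9
Post-tax equilibrium quantity: Q_tax = 173/3
Reduction in quantity: Q* - Q_tax = 40/9
DWL = (1/2) * tax * (Q* - Q_tax)
DWL = (1/2) * 2 * 40/9 = 40/9

40/9


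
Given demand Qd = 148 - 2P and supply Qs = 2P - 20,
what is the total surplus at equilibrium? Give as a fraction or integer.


Find equilibrium: 148 - 2P = 2P - 20
148 + 20 = 4P
P* = 168/4 = 42
Q* = 2*42 - 20 = 64
Inverse demand: P = 74 - Q/2, so P_max = 74
Inverse supply: P = 10 + Q/2, so P_min = 10
CS = (1/2) * 64 * (74 - 42) = 1024
PS = (1/2) * 64 * (42 - 10) = 1024
TS = CS + PS = 1024 + 1024 = 2048

2048


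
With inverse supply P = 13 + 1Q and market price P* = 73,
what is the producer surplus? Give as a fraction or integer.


Minimum supply price (at Q=0): P_min = 13
Quantity supplied at P* = 73:
Q* = (73 - 13)/1 = 60
PS = (1/2) * Q* * (P* - P_min)
PS = (1/2) * 60 * (73 - 13)
PS = (1/2) * 60 * 60 = 1800

1800


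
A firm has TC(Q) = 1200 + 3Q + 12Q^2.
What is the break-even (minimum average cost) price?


AC(Q) = 1200/Q + 3 + 12Q
To minimize: dAC/dQ = -1200/Q^2 + 12 = 0
Q^2 = 1200/12 = 100
Q* = 10
Min AC = 1200/10 + 3 + 12*10
Min AC = 120 + 3 + 120 = 243

243


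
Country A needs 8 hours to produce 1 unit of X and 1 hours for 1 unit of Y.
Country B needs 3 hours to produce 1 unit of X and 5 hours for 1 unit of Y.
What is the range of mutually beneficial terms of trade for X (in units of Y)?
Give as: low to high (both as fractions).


Opportunity cost of X for Country A = hours_X / hours_Y = 8/1 = 8 units of Y
Opportunity cost of X for Country B = hours_X / hours_Y = 3/5 = 3/5 units of Y
Terms of trade must be between the two opportunity costs.
Range: 3/5 to 8

3/5 to 8


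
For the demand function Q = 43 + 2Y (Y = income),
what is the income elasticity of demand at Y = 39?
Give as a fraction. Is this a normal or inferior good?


dQ/dY = 2
At Y = 39: Q = 43 + 2*39 = 121
Ey = (dQ/dY)(Y/Q) = 2 * 39 / 121 = 78/121
Since Ey > 0, this is a normal good.

78/121 (normal good)


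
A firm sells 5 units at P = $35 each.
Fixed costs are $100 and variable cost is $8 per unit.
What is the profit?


Total Revenue = P * Q = 35 * 5 = $175
Total Cost = FC + VC*Q = 100 + 8*5 = $140
Profit = TR - TC = 175 - 140 = $35

$35


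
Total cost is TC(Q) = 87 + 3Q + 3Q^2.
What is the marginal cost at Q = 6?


MC = dTC/dQ = 3 + 2*3*Q
At Q = 6:
MC = 3 + 6*6
MC = 3 + 36 = 39

39


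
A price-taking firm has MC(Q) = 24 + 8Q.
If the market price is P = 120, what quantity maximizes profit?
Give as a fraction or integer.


In perfect competition, profit is maximized where P = MC.
120 = 24 + 8Q
96 = 8Q
Q* = 96/8 = 12

12


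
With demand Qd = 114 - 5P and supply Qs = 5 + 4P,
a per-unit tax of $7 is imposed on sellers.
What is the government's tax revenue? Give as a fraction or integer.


With tax on sellers, new supply: Qs' = 5 + 4(P - 7)
= 4P - 23
New equilibrium quantity:
Q_new = 341/9
Tax revenue = tax * Q_new = 7 * 341/9 = 2387/9

2387/9


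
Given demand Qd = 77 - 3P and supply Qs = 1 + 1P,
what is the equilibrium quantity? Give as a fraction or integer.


First find equilibrium price:
77 - 3P = 1 + 1P
P* = 76/4 = 19
Then substitute into demand:
Q* = 77 - 3 * 19 = 20

20


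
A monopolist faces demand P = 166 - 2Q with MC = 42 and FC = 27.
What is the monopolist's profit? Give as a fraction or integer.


MR = MC: 166 - 4Q = 42
Q* = 31
P* = 166 - 2*31 = 104
Profit = (P* - MC)*Q* - FC
= (104 - 42)*31 - 27
= 62*31 - 27
= 1922 - 27 = 1895

1895


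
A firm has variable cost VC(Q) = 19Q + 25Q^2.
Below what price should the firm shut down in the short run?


AVC(Q) = VC(Q)/Q = 19 + 25Q
AVC is increasing in Q, so minimum AVC is at Q -> 0+.
Min AVC = 19
The firm should shut down if P < 19.

19


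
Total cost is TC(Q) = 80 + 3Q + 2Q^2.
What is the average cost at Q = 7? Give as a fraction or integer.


TC(7) = 80 + 3*7 + 2*7^2
TC(7) = 80 + 21 + 98 = 199
AC = TC/Q = 199/7 = 199/7

199/7


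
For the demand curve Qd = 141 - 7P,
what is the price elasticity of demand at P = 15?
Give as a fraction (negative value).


dQ/dP = -7
At P = 15: Q = 141 - 7*15 = 36
E = (dQ/dP)(P/Q) = (-7)(15/36) = -35/12

-35/12


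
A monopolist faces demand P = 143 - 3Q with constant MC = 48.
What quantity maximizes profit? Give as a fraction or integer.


TR = P*Q = (143 - 3Q)Q = 143Q - 3Q^2
MR = dTR/dQ = 143 - 6Q
Set MR = MC:
143 - 6Q = 48
95 = 6Q
Q* = 95/6 = 95/6

95/6


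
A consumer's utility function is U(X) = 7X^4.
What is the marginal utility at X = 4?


MU = dU/dX = 7*4*X^(4-1)
MU = 28*X^3
At X = 4:
MU = 28 * 4^3
MU = 28 * 64 = 1792

1792


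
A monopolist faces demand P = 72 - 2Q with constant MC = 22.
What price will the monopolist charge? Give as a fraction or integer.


MR = 72 - 4Q
Set MR = MC: 72 - 4Q = 22
Q* = 25/2
Substitute into demand:
P* = 72 - 2*25/2 = 47

47


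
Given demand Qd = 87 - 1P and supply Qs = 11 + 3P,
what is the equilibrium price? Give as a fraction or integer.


At equilibrium, Qd = Qs.
87 - 1P = 11 + 3P
87 - 11 = 1P + 3P
76 = 4P
P* = 76/4 = 19

19


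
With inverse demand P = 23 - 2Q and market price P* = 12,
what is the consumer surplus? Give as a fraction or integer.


Maximum willingness to pay (at Q=0): P_max = 23
Quantity demanded at P* = 12:
Q* = (23 - 12)/2 = 11/2
CS = (1/2) * Q* * (P_max - P*)
CS = (1/2) * 11/2 * (23 - 12)
CS = (1/2) * 11/2 * 11 = 121/4

121/4


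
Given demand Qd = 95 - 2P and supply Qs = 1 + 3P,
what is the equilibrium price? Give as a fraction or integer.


At equilibrium, Qd = Qs.
95 - 2P = 1 + 3P
95 - 1 = 2P + 3P
94 = 5P
P* = 94/5 = 94/5

94/5


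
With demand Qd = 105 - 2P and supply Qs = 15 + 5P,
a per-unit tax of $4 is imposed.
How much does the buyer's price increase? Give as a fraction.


With a per-unit tax, the buyer's price increase depends on relative slopes.
Supply slope: d = 5, Demand slope: b = 2
Buyer's price increase = d * tax / (b + d)
= 5 * 4 / (2 + 5)
= 20 / 7 = 20/7

20/7


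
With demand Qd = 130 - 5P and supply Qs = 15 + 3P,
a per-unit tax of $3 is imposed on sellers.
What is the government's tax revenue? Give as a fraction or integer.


With tax on sellers, new supply: Qs' = 15 + 3(P - 3)
= 6 + 3P
New equilibrium quantity:
Q_new = 105/2
Tax revenue = tax * Q_new = 3 * 105/2 = 315/2

315/2


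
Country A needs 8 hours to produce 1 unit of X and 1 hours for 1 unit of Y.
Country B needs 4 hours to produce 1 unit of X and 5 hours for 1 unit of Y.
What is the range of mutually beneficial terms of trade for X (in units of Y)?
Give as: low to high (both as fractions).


Opportunity cost of X for Country A = hours_X / hours_Y = 8/1 = 8 units of Y
Opportunity cost of X for Country B = hours_X / hours_Y = 4/5 = 4/5 units of Y
Terms of trade must be between the two opportunity costs.
Range: 4/5 to 8

4/5 to 8
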